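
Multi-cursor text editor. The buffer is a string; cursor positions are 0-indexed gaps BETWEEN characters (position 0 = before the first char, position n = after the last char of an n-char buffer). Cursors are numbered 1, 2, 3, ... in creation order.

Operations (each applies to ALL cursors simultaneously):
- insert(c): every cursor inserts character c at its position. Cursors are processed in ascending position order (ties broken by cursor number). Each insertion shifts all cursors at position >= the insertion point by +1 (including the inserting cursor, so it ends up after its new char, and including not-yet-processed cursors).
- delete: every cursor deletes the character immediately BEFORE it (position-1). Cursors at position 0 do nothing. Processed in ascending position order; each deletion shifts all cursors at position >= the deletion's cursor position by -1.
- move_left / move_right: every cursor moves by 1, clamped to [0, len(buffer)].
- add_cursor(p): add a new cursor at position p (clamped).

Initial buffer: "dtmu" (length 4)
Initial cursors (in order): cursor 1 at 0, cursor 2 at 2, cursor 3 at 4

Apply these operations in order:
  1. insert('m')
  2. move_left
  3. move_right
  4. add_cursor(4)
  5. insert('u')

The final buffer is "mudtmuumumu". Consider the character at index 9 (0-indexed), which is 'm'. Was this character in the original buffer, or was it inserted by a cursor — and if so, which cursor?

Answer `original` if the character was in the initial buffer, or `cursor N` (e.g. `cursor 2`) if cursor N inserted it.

After op 1 (insert('m')): buffer="mdtmmum" (len 7), cursors c1@1 c2@4 c3@7, authorship 1..2..3
After op 2 (move_left): buffer="mdtmmum" (len 7), cursors c1@0 c2@3 c3@6, authorship 1..2..3
After op 3 (move_right): buffer="mdtmmum" (len 7), cursors c1@1 c2@4 c3@7, authorship 1..2..3
After op 4 (add_cursor(4)): buffer="mdtmmum" (len 7), cursors c1@1 c2@4 c4@4 c3@7, authorship 1..2..3
After op 5 (insert('u')): buffer="mudtmuumumu" (len 11), cursors c1@2 c2@7 c4@7 c3@11, authorship 11..224..33
Authorship (.=original, N=cursor N): 1 1 . . 2 2 4 . . 3 3
Index 9: author = 3

Answer: cursor 3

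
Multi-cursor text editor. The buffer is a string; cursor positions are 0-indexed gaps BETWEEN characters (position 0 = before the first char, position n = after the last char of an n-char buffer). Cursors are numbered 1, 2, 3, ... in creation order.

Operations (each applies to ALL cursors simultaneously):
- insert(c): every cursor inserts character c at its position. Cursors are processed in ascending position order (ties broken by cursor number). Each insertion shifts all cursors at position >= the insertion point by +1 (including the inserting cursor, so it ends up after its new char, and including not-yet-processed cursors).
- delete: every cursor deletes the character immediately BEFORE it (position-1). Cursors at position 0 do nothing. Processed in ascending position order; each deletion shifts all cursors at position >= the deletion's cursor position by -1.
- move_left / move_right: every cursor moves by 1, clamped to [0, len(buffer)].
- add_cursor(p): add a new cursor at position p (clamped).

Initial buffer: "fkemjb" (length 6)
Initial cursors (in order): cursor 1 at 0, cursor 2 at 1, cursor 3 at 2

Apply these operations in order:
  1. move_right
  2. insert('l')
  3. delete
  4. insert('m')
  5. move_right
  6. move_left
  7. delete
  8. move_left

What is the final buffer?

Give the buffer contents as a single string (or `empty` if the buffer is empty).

Answer: fkemjb

Derivation:
After op 1 (move_right): buffer="fkemjb" (len 6), cursors c1@1 c2@2 c3@3, authorship ......
After op 2 (insert('l')): buffer="flklelmjb" (len 9), cursors c1@2 c2@4 c3@6, authorship .1.2.3...
After op 3 (delete): buffer="fkemjb" (len 6), cursors c1@1 c2@2 c3@3, authorship ......
After op 4 (insert('m')): buffer="fmkmemmjb" (len 9), cursors c1@2 c2@4 c3@6, authorship .1.2.3...
After op 5 (move_right): buffer="fmkmemmjb" (len 9), cursors c1@3 c2@5 c3@7, authorship .1.2.3...
After op 6 (move_left): buffer="fmkmemmjb" (len 9), cursors c1@2 c2@4 c3@6, authorship .1.2.3...
After op 7 (delete): buffer="fkemjb" (len 6), cursors c1@1 c2@2 c3@3, authorship ......
After op 8 (move_left): buffer="fkemjb" (len 6), cursors c1@0 c2@1 c3@2, authorship ......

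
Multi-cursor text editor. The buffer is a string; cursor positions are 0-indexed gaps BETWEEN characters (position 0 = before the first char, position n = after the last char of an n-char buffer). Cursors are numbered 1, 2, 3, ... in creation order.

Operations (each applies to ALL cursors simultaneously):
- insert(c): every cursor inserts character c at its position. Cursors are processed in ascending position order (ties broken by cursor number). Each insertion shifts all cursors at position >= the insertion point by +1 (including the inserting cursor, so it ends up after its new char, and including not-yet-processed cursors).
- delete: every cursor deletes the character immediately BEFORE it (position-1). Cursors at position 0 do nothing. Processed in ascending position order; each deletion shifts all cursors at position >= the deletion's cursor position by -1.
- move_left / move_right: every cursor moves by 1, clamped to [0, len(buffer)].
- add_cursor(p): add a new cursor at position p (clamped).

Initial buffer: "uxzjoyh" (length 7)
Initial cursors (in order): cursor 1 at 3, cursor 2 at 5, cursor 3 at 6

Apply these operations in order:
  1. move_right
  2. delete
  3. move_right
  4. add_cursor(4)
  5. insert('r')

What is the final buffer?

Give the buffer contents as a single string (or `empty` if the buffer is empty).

Answer: uxzorrrr

Derivation:
After op 1 (move_right): buffer="uxzjoyh" (len 7), cursors c1@4 c2@6 c3@7, authorship .......
After op 2 (delete): buffer="uxzo" (len 4), cursors c1@3 c2@4 c3@4, authorship ....
After op 3 (move_right): buffer="uxzo" (len 4), cursors c1@4 c2@4 c3@4, authorship ....
After op 4 (add_cursor(4)): buffer="uxzo" (len 4), cursors c1@4 c2@4 c3@4 c4@4, authorship ....
After op 5 (insert('r')): buffer="uxzorrrr" (len 8), cursors c1@8 c2@8 c3@8 c4@8, authorship ....1234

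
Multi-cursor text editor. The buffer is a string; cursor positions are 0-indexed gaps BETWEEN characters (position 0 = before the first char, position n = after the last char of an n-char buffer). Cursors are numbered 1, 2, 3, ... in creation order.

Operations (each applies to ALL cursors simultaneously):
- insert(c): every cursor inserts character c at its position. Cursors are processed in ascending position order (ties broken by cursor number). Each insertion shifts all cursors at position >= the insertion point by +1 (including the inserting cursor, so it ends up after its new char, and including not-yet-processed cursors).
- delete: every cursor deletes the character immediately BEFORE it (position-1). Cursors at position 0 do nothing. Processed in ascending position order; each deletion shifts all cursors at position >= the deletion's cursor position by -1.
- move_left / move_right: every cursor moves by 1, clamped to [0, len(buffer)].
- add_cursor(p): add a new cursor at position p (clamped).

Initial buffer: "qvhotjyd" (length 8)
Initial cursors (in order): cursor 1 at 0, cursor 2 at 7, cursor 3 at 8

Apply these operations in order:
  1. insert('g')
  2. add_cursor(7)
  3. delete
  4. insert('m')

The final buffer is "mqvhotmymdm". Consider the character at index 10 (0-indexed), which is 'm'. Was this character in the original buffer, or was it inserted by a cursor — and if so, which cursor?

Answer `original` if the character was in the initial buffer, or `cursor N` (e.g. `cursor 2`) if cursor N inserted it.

After op 1 (insert('g')): buffer="gqvhotjygdg" (len 11), cursors c1@1 c2@9 c3@11, authorship 1.......2.3
After op 2 (add_cursor(7)): buffer="gqvhotjygdg" (len 11), cursors c1@1 c4@7 c2@9 c3@11, authorship 1.......2.3
After op 3 (delete): buffer="qvhotyd" (len 7), cursors c1@0 c4@5 c2@6 c3@7, authorship .......
After op 4 (insert('m')): buffer="mqvhotmymdm" (len 11), cursors c1@1 c4@7 c2@9 c3@11, authorship 1.....4.2.3
Authorship (.=original, N=cursor N): 1 . . . . . 4 . 2 . 3
Index 10: author = 3

Answer: cursor 3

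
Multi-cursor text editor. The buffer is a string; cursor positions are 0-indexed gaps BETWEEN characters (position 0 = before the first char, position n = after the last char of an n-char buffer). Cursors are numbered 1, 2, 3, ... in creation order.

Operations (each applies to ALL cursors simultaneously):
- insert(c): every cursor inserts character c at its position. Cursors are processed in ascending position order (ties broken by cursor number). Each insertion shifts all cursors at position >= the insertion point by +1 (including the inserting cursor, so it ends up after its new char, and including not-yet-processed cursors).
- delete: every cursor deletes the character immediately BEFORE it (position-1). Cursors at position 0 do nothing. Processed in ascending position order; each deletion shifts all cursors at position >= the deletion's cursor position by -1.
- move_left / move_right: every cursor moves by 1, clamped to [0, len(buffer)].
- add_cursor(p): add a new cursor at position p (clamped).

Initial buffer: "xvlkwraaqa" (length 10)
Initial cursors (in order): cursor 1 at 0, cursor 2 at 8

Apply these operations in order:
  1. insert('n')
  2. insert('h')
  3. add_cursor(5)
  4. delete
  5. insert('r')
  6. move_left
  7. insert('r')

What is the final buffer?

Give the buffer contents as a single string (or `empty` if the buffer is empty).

After op 1 (insert('n')): buffer="nxvlkwraanqa" (len 12), cursors c1@1 c2@10, authorship 1........2..
After op 2 (insert('h')): buffer="nhxvlkwraanhqa" (len 14), cursors c1@2 c2@12, authorship 11........22..
After op 3 (add_cursor(5)): buffer="nhxvlkwraanhqa" (len 14), cursors c1@2 c3@5 c2@12, authorship 11........22..
After op 4 (delete): buffer="nxvkwraanqa" (len 11), cursors c1@1 c3@3 c2@9, authorship 1.......2..
After op 5 (insert('r')): buffer="nrxvrkwraanrqa" (len 14), cursors c1@2 c3@5 c2@12, authorship 11..3.....22..
After op 6 (move_left): buffer="nrxvrkwraanrqa" (len 14), cursors c1@1 c3@4 c2@11, authorship 11..3.....22..
After op 7 (insert('r')): buffer="nrrxvrrkwraanrrqa" (len 17), cursors c1@2 c3@6 c2@14, authorship 111..33.....222..

Answer: nrrxvrrkwraanrrqa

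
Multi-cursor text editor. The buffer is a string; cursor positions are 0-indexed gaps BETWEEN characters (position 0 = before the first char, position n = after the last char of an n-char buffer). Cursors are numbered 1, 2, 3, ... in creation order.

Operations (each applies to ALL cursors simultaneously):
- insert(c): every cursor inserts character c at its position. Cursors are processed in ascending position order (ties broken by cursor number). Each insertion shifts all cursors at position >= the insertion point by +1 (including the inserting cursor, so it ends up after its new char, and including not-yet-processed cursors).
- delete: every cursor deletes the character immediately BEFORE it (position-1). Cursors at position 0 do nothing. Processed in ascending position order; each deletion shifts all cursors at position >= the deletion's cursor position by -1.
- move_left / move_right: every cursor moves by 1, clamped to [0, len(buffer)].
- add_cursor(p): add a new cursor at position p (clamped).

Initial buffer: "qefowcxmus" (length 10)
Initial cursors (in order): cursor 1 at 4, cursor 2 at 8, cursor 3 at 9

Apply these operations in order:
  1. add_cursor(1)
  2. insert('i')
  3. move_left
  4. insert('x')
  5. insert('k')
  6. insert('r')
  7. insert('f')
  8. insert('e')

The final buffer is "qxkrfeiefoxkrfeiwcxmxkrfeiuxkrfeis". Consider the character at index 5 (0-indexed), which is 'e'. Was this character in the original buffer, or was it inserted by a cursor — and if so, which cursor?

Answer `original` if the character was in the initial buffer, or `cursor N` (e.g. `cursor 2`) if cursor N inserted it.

After op 1 (add_cursor(1)): buffer="qefowcxmus" (len 10), cursors c4@1 c1@4 c2@8 c3@9, authorship ..........
After op 2 (insert('i')): buffer="qiefoiwcxmiuis" (len 14), cursors c4@2 c1@6 c2@11 c3@13, authorship .4...1....2.3.
After op 3 (move_left): buffer="qiefoiwcxmiuis" (len 14), cursors c4@1 c1@5 c2@10 c3@12, authorship .4...1....2.3.
After op 4 (insert('x')): buffer="qxiefoxiwcxmxiuxis" (len 18), cursors c4@2 c1@7 c2@13 c3@16, authorship .44...11....22.33.
After op 5 (insert('k')): buffer="qxkiefoxkiwcxmxkiuxkis" (len 22), cursors c4@3 c1@9 c2@16 c3@20, authorship .444...111....222.333.
After op 6 (insert('r')): buffer="qxkriefoxkriwcxmxkriuxkris" (len 26), cursors c4@4 c1@11 c2@19 c3@24, authorship .4444...1111....2222.3333.
After op 7 (insert('f')): buffer="qxkrfiefoxkrfiwcxmxkrfiuxkrfis" (len 30), cursors c4@5 c1@13 c2@22 c3@28, authorship .44444...11111....22222.33333.
After op 8 (insert('e')): buffer="qxkrfeiefoxkrfeiwcxmxkrfeiuxkrfeis" (len 34), cursors c4@6 c1@15 c2@25 c3@32, authorship .444444...111111....222222.333333.
Authorship (.=original, N=cursor N): . 4 4 4 4 4 4 . . . 1 1 1 1 1 1 . . . . 2 2 2 2 2 2 . 3 3 3 3 3 3 .
Index 5: author = 4

Answer: cursor 4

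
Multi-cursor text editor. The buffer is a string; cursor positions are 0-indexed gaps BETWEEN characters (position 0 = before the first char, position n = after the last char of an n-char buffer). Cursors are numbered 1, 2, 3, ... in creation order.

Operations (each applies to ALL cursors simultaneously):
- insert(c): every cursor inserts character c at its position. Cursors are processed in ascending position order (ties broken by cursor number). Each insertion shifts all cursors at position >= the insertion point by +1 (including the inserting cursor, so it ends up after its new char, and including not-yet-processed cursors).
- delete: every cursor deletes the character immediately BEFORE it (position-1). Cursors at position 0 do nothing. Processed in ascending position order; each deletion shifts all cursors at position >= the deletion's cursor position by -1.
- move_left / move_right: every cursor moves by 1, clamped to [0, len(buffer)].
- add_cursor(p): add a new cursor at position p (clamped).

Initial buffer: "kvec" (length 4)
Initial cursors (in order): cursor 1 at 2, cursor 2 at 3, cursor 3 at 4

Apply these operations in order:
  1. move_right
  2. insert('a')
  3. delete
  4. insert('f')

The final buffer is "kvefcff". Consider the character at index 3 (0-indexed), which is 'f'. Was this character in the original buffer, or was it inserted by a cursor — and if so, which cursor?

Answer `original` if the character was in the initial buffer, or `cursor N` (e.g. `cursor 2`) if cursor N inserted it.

Answer: cursor 1

Derivation:
After op 1 (move_right): buffer="kvec" (len 4), cursors c1@3 c2@4 c3@4, authorship ....
After op 2 (insert('a')): buffer="kveacaa" (len 7), cursors c1@4 c2@7 c3@7, authorship ...1.23
After op 3 (delete): buffer="kvec" (len 4), cursors c1@3 c2@4 c3@4, authorship ....
After op 4 (insert('f')): buffer="kvefcff" (len 7), cursors c1@4 c2@7 c3@7, authorship ...1.23
Authorship (.=original, N=cursor N): . . . 1 . 2 3
Index 3: author = 1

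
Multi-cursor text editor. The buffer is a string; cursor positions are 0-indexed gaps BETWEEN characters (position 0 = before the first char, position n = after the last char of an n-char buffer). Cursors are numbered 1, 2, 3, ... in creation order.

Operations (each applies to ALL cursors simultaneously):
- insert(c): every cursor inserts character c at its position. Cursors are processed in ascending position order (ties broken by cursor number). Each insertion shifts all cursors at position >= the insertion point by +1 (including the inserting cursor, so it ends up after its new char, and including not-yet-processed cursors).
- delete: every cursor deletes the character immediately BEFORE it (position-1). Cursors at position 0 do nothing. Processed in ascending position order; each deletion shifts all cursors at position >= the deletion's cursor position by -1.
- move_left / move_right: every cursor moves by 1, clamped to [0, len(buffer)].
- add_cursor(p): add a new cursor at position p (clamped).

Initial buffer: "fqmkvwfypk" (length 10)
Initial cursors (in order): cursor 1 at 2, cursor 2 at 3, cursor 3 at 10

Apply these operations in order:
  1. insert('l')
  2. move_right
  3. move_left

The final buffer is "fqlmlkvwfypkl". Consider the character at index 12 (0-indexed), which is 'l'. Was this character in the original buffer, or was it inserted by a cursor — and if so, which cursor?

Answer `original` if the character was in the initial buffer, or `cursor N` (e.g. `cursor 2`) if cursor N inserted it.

Answer: cursor 3

Derivation:
After op 1 (insert('l')): buffer="fqlmlkvwfypkl" (len 13), cursors c1@3 c2@5 c3@13, authorship ..1.2.......3
After op 2 (move_right): buffer="fqlmlkvwfypkl" (len 13), cursors c1@4 c2@6 c3@13, authorship ..1.2.......3
After op 3 (move_left): buffer="fqlmlkvwfypkl" (len 13), cursors c1@3 c2@5 c3@12, authorship ..1.2.......3
Authorship (.=original, N=cursor N): . . 1 . 2 . . . . . . . 3
Index 12: author = 3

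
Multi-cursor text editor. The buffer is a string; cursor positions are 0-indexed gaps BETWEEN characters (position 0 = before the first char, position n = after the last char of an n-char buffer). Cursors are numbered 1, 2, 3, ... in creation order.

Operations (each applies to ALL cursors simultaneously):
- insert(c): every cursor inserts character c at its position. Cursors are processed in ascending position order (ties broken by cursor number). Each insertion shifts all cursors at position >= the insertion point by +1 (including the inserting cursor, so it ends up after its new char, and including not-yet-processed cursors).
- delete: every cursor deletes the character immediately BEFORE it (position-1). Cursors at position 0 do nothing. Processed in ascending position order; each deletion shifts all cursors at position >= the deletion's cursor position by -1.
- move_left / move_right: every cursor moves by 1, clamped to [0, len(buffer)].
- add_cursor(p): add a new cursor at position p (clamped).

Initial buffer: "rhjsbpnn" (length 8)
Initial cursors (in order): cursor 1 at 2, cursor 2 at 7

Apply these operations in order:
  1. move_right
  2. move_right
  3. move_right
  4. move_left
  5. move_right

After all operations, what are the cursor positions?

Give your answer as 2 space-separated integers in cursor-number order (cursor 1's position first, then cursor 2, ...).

Answer: 5 8

Derivation:
After op 1 (move_right): buffer="rhjsbpnn" (len 8), cursors c1@3 c2@8, authorship ........
After op 2 (move_right): buffer="rhjsbpnn" (len 8), cursors c1@4 c2@8, authorship ........
After op 3 (move_right): buffer="rhjsbpnn" (len 8), cursors c1@5 c2@8, authorship ........
After op 4 (move_left): buffer="rhjsbpnn" (len 8), cursors c1@4 c2@7, authorship ........
After op 5 (move_right): buffer="rhjsbpnn" (len 8), cursors c1@5 c2@8, authorship ........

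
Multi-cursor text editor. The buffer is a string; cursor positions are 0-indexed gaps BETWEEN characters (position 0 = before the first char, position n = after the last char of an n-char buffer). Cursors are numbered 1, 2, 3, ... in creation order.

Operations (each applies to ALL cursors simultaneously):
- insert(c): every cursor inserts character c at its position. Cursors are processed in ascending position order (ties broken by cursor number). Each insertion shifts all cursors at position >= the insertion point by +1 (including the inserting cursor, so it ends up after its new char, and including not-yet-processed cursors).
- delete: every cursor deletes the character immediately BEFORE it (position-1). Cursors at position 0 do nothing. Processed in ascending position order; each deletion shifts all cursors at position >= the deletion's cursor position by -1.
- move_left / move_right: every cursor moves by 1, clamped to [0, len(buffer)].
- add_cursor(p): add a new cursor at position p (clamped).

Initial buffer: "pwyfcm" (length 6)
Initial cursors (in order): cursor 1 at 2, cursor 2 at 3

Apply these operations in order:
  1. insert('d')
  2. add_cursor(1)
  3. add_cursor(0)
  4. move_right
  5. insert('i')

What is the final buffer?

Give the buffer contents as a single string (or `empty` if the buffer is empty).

After op 1 (insert('d')): buffer="pwdydfcm" (len 8), cursors c1@3 c2@5, authorship ..1.2...
After op 2 (add_cursor(1)): buffer="pwdydfcm" (len 8), cursors c3@1 c1@3 c2@5, authorship ..1.2...
After op 3 (add_cursor(0)): buffer="pwdydfcm" (len 8), cursors c4@0 c3@1 c1@3 c2@5, authorship ..1.2...
After op 4 (move_right): buffer="pwdydfcm" (len 8), cursors c4@1 c3@2 c1@4 c2@6, authorship ..1.2...
After op 5 (insert('i')): buffer="piwidyidficm" (len 12), cursors c4@2 c3@4 c1@7 c2@10, authorship .4.31.12.2..

Answer: piwidyidficm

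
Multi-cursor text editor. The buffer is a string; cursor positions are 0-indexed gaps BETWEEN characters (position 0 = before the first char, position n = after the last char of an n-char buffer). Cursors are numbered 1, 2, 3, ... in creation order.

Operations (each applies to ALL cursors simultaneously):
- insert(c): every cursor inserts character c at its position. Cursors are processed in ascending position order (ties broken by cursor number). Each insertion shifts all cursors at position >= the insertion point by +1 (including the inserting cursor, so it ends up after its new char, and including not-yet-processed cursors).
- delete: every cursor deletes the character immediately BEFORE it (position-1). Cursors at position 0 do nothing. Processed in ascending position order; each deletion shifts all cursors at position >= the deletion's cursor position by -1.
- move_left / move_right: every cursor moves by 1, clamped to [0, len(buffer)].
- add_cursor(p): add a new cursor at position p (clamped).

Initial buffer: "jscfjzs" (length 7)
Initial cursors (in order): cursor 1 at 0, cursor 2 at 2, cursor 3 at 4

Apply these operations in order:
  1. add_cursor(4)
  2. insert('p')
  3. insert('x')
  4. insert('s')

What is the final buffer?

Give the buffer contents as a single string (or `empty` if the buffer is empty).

After op 1 (add_cursor(4)): buffer="jscfjzs" (len 7), cursors c1@0 c2@2 c3@4 c4@4, authorship .......
After op 2 (insert('p')): buffer="pjspcfppjzs" (len 11), cursors c1@1 c2@4 c3@8 c4@8, authorship 1..2..34...
After op 3 (insert('x')): buffer="pxjspxcfppxxjzs" (len 15), cursors c1@2 c2@6 c3@12 c4@12, authorship 11..22..3434...
After op 4 (insert('s')): buffer="pxsjspxscfppxxssjzs" (len 19), cursors c1@3 c2@8 c3@16 c4@16, authorship 111..222..343434...

Answer: pxsjspxscfppxxssjzs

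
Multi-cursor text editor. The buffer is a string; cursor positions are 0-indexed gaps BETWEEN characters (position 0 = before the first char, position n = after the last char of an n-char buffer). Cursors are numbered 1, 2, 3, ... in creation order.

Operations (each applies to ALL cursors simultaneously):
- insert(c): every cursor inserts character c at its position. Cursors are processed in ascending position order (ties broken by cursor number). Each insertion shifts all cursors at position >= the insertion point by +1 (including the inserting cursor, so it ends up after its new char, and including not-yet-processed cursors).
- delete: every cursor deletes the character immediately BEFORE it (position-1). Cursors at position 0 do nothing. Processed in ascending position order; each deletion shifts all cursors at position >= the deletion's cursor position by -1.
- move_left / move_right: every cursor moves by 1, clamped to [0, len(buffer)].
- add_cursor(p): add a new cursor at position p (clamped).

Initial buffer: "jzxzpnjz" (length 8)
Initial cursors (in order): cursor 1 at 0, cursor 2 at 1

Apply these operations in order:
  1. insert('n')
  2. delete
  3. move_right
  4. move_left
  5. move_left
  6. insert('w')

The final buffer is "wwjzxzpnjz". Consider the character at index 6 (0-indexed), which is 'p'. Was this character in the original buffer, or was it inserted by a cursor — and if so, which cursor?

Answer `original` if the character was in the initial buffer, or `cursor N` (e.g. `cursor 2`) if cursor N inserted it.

After op 1 (insert('n')): buffer="njnzxzpnjz" (len 10), cursors c1@1 c2@3, authorship 1.2.......
After op 2 (delete): buffer="jzxzpnjz" (len 8), cursors c1@0 c2@1, authorship ........
After op 3 (move_right): buffer="jzxzpnjz" (len 8), cursors c1@1 c2@2, authorship ........
After op 4 (move_left): buffer="jzxzpnjz" (len 8), cursors c1@0 c2@1, authorship ........
After op 5 (move_left): buffer="jzxzpnjz" (len 8), cursors c1@0 c2@0, authorship ........
After op 6 (insert('w')): buffer="wwjzxzpnjz" (len 10), cursors c1@2 c2@2, authorship 12........
Authorship (.=original, N=cursor N): 1 2 . . . . . . . .
Index 6: author = original

Answer: original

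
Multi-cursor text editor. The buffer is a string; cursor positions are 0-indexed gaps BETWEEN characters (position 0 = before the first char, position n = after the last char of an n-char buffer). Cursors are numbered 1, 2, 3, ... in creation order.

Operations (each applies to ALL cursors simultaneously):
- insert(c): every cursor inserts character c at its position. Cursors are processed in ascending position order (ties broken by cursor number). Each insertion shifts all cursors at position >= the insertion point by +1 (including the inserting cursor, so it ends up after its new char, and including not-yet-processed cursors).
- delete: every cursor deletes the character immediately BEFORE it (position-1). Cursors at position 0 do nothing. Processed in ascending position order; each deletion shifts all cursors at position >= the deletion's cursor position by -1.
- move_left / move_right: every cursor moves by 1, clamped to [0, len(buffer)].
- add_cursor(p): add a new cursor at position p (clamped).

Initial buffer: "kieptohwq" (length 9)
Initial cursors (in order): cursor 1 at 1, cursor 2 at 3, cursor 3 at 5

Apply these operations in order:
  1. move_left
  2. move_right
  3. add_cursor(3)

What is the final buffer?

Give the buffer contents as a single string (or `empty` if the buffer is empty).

After op 1 (move_left): buffer="kieptohwq" (len 9), cursors c1@0 c2@2 c3@4, authorship .........
After op 2 (move_right): buffer="kieptohwq" (len 9), cursors c1@1 c2@3 c3@5, authorship .........
After op 3 (add_cursor(3)): buffer="kieptohwq" (len 9), cursors c1@1 c2@3 c4@3 c3@5, authorship .........

Answer: kieptohwq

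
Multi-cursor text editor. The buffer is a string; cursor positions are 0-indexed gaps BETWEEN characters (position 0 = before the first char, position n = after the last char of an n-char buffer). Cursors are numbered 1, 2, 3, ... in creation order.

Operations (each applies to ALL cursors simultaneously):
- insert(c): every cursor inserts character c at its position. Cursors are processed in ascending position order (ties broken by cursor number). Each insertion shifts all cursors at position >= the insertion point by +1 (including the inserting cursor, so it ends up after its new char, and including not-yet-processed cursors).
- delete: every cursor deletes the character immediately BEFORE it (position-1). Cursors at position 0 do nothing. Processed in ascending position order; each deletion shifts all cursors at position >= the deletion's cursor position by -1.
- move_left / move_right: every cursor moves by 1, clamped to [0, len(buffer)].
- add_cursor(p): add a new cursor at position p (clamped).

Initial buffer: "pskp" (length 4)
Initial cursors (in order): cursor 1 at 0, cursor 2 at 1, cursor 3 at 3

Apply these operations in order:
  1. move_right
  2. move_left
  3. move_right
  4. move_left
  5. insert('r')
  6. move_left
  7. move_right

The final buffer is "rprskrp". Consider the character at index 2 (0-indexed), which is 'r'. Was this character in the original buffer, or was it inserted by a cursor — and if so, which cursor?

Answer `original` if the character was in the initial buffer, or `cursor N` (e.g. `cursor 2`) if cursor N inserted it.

Answer: cursor 2

Derivation:
After op 1 (move_right): buffer="pskp" (len 4), cursors c1@1 c2@2 c3@4, authorship ....
After op 2 (move_left): buffer="pskp" (len 4), cursors c1@0 c2@1 c3@3, authorship ....
After op 3 (move_right): buffer="pskp" (len 4), cursors c1@1 c2@2 c3@4, authorship ....
After op 4 (move_left): buffer="pskp" (len 4), cursors c1@0 c2@1 c3@3, authorship ....
After op 5 (insert('r')): buffer="rprskrp" (len 7), cursors c1@1 c2@3 c3@6, authorship 1.2..3.
After op 6 (move_left): buffer="rprskrp" (len 7), cursors c1@0 c2@2 c3@5, authorship 1.2..3.
After op 7 (move_right): buffer="rprskrp" (len 7), cursors c1@1 c2@3 c3@6, authorship 1.2..3.
Authorship (.=original, N=cursor N): 1 . 2 . . 3 .
Index 2: author = 2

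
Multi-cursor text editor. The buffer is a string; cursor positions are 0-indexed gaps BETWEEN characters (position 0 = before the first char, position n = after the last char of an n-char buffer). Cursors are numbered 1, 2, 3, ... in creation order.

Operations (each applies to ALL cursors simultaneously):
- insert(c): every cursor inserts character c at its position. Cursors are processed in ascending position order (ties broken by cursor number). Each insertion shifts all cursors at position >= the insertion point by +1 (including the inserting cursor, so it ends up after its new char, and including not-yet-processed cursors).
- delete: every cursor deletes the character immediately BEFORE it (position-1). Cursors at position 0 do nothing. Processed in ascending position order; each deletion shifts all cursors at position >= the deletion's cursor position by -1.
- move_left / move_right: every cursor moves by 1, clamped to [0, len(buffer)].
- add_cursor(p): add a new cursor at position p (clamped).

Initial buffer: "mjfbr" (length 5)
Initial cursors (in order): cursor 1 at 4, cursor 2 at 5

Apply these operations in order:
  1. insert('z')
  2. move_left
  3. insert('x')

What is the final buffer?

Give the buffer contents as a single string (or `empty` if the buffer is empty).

After op 1 (insert('z')): buffer="mjfbzrz" (len 7), cursors c1@5 c2@7, authorship ....1.2
After op 2 (move_left): buffer="mjfbzrz" (len 7), cursors c1@4 c2@6, authorship ....1.2
After op 3 (insert('x')): buffer="mjfbxzrxz" (len 9), cursors c1@5 c2@8, authorship ....11.22

Answer: mjfbxzrxz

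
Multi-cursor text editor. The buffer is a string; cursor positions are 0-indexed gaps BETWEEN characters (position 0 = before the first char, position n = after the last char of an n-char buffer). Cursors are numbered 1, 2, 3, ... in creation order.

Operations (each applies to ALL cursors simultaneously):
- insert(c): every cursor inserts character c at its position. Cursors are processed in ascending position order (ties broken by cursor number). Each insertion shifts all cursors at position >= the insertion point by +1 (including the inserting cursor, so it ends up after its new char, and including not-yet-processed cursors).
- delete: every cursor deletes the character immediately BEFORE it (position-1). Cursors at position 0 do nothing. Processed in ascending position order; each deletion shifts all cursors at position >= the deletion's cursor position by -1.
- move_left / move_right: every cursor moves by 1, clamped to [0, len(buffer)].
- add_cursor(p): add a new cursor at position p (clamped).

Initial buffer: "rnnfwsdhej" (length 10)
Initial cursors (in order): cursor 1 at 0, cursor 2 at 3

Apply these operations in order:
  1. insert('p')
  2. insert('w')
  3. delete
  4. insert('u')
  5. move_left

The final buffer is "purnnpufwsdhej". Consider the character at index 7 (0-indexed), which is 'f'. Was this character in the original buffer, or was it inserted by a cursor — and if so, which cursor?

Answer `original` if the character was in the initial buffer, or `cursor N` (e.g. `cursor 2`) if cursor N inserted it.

Answer: original

Derivation:
After op 1 (insert('p')): buffer="prnnpfwsdhej" (len 12), cursors c1@1 c2@5, authorship 1...2.......
After op 2 (insert('w')): buffer="pwrnnpwfwsdhej" (len 14), cursors c1@2 c2@7, authorship 11...22.......
After op 3 (delete): buffer="prnnpfwsdhej" (len 12), cursors c1@1 c2@5, authorship 1...2.......
After op 4 (insert('u')): buffer="purnnpufwsdhej" (len 14), cursors c1@2 c2@7, authorship 11...22.......
After op 5 (move_left): buffer="purnnpufwsdhej" (len 14), cursors c1@1 c2@6, authorship 11...22.......
Authorship (.=original, N=cursor N): 1 1 . . . 2 2 . . . . . . .
Index 7: author = original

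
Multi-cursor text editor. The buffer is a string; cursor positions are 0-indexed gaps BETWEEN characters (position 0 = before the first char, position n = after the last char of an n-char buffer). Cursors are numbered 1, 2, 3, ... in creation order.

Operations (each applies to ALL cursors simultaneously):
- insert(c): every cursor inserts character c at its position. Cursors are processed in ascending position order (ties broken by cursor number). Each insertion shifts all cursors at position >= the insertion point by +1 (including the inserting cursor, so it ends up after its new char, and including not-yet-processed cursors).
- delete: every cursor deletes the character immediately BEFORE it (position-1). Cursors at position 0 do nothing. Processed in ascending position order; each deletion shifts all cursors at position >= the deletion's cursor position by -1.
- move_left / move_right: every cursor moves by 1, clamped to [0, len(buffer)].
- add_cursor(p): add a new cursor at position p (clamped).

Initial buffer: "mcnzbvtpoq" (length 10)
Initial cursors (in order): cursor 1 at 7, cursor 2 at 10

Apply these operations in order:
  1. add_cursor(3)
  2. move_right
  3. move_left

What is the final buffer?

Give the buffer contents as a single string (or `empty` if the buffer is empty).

Answer: mcnzbvtpoq

Derivation:
After op 1 (add_cursor(3)): buffer="mcnzbvtpoq" (len 10), cursors c3@3 c1@7 c2@10, authorship ..........
After op 2 (move_right): buffer="mcnzbvtpoq" (len 10), cursors c3@4 c1@8 c2@10, authorship ..........
After op 3 (move_left): buffer="mcnzbvtpoq" (len 10), cursors c3@3 c1@7 c2@9, authorship ..........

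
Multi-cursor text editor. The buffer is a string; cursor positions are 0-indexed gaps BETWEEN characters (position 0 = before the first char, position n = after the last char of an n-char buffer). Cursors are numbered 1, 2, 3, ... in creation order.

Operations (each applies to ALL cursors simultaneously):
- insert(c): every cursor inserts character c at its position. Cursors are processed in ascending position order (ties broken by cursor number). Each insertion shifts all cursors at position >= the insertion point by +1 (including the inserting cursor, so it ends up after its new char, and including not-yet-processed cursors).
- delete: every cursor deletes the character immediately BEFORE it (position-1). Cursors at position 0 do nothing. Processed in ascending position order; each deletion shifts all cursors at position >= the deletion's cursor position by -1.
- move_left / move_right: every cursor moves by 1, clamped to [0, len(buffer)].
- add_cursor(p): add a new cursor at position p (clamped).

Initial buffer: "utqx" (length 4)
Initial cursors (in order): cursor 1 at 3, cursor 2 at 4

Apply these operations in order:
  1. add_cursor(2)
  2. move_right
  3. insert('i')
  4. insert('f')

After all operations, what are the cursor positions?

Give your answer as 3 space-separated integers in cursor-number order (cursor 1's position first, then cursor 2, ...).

After op 1 (add_cursor(2)): buffer="utqx" (len 4), cursors c3@2 c1@3 c2@4, authorship ....
After op 2 (move_right): buffer="utqx" (len 4), cursors c3@3 c1@4 c2@4, authorship ....
After op 3 (insert('i')): buffer="utqixii" (len 7), cursors c3@4 c1@7 c2@7, authorship ...3.12
After op 4 (insert('f')): buffer="utqifxiiff" (len 10), cursors c3@5 c1@10 c2@10, authorship ...33.1212

Answer: 10 10 5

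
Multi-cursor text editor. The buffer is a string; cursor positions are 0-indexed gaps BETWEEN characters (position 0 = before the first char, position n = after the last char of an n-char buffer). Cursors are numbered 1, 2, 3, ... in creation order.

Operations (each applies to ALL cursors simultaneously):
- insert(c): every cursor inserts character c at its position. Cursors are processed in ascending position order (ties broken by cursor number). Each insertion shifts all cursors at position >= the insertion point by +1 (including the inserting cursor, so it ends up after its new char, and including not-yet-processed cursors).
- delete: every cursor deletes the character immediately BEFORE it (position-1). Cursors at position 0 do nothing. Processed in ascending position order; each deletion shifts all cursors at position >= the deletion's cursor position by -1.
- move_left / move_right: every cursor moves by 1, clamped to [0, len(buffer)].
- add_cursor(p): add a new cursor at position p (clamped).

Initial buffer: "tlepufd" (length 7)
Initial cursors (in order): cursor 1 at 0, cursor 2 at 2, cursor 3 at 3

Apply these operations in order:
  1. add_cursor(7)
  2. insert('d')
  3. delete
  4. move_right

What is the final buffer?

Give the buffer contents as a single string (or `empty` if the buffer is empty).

After op 1 (add_cursor(7)): buffer="tlepufd" (len 7), cursors c1@0 c2@2 c3@3 c4@7, authorship .......
After op 2 (insert('d')): buffer="dtldedpufdd" (len 11), cursors c1@1 c2@4 c3@6 c4@11, authorship 1..2.3....4
After op 3 (delete): buffer="tlepufd" (len 7), cursors c1@0 c2@2 c3@3 c4@7, authorship .......
After op 4 (move_right): buffer="tlepufd" (len 7), cursors c1@1 c2@3 c3@4 c4@7, authorship .......

Answer: tlepufd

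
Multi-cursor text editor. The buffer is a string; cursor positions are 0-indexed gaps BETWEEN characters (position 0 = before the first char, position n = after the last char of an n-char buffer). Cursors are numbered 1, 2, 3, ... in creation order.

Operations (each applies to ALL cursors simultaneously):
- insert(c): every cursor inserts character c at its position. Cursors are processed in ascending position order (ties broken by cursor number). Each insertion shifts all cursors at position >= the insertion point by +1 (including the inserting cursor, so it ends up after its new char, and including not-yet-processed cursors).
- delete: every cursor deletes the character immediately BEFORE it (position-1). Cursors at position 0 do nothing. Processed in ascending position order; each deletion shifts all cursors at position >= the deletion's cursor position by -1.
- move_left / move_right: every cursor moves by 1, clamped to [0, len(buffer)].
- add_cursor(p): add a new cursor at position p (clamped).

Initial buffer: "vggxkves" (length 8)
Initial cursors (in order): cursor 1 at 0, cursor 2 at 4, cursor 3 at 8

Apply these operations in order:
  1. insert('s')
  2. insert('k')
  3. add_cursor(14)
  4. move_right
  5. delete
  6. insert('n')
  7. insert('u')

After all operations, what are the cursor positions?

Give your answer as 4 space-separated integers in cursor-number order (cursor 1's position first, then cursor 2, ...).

After op 1 (insert('s')): buffer="svggxskvess" (len 11), cursors c1@1 c2@6 c3@11, authorship 1....2....3
After op 2 (insert('k')): buffer="skvggxskkvessk" (len 14), cursors c1@2 c2@8 c3@14, authorship 11....22....33
After op 3 (add_cursor(14)): buffer="skvggxskkvessk" (len 14), cursors c1@2 c2@8 c3@14 c4@14, authorship 11....22....33
After op 4 (move_right): buffer="skvggxskkvessk" (len 14), cursors c1@3 c2@9 c3@14 c4@14, authorship 11....22....33
After op 5 (delete): buffer="skggxskves" (len 10), cursors c1@2 c2@7 c3@10 c4@10, authorship 11...22...
After op 6 (insert('n')): buffer="sknggxsknvesnn" (len 14), cursors c1@3 c2@9 c3@14 c4@14, authorship 111...222...34
After op 7 (insert('u')): buffer="sknuggxsknuvesnnuu" (len 18), cursors c1@4 c2@11 c3@18 c4@18, authorship 1111...2222...3434

Answer: 4 11 18 18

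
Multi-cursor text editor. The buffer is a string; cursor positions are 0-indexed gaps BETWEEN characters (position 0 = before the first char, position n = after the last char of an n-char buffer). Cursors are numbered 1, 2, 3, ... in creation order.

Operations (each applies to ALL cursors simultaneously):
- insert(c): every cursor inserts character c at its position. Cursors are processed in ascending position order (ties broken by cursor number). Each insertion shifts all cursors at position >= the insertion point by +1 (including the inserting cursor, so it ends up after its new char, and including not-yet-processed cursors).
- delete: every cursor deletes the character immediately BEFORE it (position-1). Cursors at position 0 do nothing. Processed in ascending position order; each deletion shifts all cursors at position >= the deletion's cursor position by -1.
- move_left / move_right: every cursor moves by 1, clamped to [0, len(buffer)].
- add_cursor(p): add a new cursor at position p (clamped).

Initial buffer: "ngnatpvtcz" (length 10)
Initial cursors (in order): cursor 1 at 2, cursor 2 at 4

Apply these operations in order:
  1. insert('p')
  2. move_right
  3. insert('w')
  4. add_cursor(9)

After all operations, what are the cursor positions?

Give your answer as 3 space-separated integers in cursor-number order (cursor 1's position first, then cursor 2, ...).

Answer: 5 9 9

Derivation:
After op 1 (insert('p')): buffer="ngpnaptpvtcz" (len 12), cursors c1@3 c2@6, authorship ..1..2......
After op 2 (move_right): buffer="ngpnaptpvtcz" (len 12), cursors c1@4 c2@7, authorship ..1..2......
After op 3 (insert('w')): buffer="ngpnwaptwpvtcz" (len 14), cursors c1@5 c2@9, authorship ..1.1.2.2.....
After op 4 (add_cursor(9)): buffer="ngpnwaptwpvtcz" (len 14), cursors c1@5 c2@9 c3@9, authorship ..1.1.2.2.....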